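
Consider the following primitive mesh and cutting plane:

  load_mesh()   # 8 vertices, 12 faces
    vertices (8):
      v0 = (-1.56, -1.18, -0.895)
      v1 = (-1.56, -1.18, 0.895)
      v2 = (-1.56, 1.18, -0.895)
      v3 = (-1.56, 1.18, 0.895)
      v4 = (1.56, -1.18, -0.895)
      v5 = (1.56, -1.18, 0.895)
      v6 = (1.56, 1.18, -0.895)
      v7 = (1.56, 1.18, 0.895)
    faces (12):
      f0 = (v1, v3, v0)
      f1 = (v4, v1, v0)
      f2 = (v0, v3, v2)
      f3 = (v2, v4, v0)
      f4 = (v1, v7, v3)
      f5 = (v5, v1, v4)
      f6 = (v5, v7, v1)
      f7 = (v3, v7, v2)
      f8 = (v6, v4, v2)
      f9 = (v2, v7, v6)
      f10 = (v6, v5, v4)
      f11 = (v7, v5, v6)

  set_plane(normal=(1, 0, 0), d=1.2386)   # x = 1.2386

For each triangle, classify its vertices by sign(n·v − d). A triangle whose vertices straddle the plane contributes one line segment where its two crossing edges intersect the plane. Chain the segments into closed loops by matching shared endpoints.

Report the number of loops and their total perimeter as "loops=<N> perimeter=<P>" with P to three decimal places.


Straddling triangles (8 of 12):
  (v4,v1,v0) [+--] → (1.2386, -1.18, -0.710607)–(1.2386, -1.18, -0.895)  len=0.1844
  (v2,v4,v0) [-+-] → (1.2386, -0.93689, -0.895)–(1.2386, -1.18, -0.895)  len=0.2431
  (v1,v7,v3) [-+-] → (1.2386, 0.93689, 0.895)–(1.2386, 1.18, 0.895)  len=0.2431
  (v5,v1,v4) [+-+] → (1.2386, -1.18, 0.895)–(1.2386, -1.18, -0.710607)  len=1.6056
  (v5,v7,v1) [++-] → (1.2386, 0.93689, 0.895)–(1.2386, -1.18, 0.895)  len=2.1169
  (v3,v7,v2) [-+-] → (1.2386, 1.18, 0.895)–(1.2386, 1.18, 0.710607)  len=0.1844
  (v6,v4,v2) [++-] → (1.2386, -0.93689, -0.895)–(1.2386, 1.18, -0.895)  len=2.1169
  (v2,v7,v6) [-++] → (1.2386, 1.18, 0.710607)–(1.2386, 1.18, -0.895)  len=1.6056

Chained into 1 loop(s):
  loop 1: 8 segments, perimeter = 8.3000
Total perimeter = 8.300

loops=1 perimeter=8.300


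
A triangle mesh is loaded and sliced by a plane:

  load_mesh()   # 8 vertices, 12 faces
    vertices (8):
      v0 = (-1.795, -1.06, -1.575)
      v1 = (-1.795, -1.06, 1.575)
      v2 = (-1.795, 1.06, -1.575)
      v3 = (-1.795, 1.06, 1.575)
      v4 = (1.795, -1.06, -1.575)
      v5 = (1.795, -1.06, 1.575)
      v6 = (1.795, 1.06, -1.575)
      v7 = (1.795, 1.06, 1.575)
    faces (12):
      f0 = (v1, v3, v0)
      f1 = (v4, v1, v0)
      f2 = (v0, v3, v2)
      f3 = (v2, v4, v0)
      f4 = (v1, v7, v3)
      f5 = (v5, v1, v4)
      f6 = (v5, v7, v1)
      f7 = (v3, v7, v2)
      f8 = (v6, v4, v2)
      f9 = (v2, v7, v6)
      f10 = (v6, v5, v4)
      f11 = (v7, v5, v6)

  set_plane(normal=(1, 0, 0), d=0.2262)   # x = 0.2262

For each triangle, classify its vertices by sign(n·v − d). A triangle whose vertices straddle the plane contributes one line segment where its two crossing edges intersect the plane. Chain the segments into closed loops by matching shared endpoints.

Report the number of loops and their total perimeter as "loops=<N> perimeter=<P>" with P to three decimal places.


Straddling triangles (8 of 12):
  (v4,v1,v0) [+--] → (0.2262, -1.06, -0.198476)–(0.2262, -1.06, -1.575)  len=1.3765
  (v2,v4,v0) [-+-] → (0.2262, -0.133578, -1.575)–(0.2262, -1.06, -1.575)  len=0.9264
  (v1,v7,v3) [-+-] → (0.2262, 0.133578, 1.575)–(0.2262, 1.06, 1.575)  len=0.9264
  (v5,v1,v4) [+-+] → (0.2262, -1.06, 1.575)–(0.2262, -1.06, -0.198476)  len=1.7735
  (v5,v7,v1) [++-] → (0.2262, 0.133578, 1.575)–(0.2262, -1.06, 1.575)  len=1.1936
  (v3,v7,v2) [-+-] → (0.2262, 1.06, 1.575)–(0.2262, 1.06, 0.198476)  len=1.3765
  (v6,v4,v2) [++-] → (0.2262, -0.133578, -1.575)–(0.2262, 1.06, -1.575)  len=1.1936
  (v2,v7,v6) [-++] → (0.2262, 1.06, 0.198476)–(0.2262, 1.06, -1.575)  len=1.7735

Chained into 1 loop(s):
  loop 1: 8 segments, perimeter = 10.5400
Total perimeter = 10.540

loops=1 perimeter=10.540


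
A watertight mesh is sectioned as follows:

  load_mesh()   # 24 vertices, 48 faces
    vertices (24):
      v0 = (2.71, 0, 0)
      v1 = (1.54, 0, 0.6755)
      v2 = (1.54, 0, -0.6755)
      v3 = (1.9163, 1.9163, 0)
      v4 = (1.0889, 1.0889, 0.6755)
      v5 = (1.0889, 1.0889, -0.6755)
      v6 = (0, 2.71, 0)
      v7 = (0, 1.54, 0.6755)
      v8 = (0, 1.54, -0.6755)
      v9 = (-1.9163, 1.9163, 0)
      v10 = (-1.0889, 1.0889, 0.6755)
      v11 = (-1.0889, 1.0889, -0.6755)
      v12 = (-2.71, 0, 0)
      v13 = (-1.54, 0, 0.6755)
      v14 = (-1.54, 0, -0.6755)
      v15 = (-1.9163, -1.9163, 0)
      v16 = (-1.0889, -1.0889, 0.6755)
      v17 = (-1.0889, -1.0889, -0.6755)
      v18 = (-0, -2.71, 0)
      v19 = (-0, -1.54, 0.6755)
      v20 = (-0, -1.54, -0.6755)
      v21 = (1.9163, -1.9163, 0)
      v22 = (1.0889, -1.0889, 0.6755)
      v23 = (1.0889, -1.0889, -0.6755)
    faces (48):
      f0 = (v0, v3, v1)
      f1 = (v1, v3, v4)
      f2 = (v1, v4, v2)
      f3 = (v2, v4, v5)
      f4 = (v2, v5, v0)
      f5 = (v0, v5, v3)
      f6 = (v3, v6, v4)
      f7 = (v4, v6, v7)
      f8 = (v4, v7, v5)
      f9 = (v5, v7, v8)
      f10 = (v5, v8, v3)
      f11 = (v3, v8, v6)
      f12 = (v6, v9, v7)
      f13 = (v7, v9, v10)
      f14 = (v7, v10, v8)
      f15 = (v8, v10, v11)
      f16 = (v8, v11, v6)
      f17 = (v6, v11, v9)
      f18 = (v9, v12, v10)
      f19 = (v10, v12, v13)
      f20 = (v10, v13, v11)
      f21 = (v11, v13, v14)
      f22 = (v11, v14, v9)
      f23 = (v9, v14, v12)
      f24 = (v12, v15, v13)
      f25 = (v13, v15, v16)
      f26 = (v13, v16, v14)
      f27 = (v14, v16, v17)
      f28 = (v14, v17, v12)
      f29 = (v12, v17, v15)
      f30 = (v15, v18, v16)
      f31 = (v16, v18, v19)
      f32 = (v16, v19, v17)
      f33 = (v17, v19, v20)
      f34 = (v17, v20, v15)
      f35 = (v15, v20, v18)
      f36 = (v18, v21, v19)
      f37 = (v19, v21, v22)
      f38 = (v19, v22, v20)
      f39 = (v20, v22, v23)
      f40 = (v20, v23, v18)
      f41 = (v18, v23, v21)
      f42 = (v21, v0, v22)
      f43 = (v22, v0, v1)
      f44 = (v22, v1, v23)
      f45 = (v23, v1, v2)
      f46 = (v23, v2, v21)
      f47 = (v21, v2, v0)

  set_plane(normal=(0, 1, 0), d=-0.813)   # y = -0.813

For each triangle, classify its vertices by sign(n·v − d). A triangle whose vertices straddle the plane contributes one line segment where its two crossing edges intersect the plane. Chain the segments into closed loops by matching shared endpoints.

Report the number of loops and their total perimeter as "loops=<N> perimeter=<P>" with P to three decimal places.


loops=2 perimeter=8.106

Straddling triangles (12 of 48):
  (v12,v15,v13) [+-+] → (-2.37327, -0.813, 0)–(-1.69965, -0.813, 0.388916)  len=0.7778
  (v13,v15,v16) [+--] → (-1.69965, -0.813, 0.388916)–(-1.2032, -0.813, 0.6755)  len=0.5732
  (v13,v16,v14) [+-+] → (-1.2032, -0.813, 0.6755)–(-1.2032, -0.813, 0.33319)  len=0.3423
  (v14,v16,v17) [+--] → (-1.2032, -0.813, 0.33319)–(-1.2032, -0.813, -0.6755)  len=1.0087
  (v14,v17,v12) [+-+] → (-1.2032, -0.813, -0.6755)–(-1.49965, -0.813, -0.504345)  len=0.3423
  (v12,v17,v15) [+--] → (-1.49965, -0.813, -0.504345)–(-2.37327, -0.813, 0)  len=1.0088
  (v21,v0,v22) [-+-] → (2.37327, -0.813, 0)–(1.49965, -0.813, 0.504345)  len=1.0088
  (v22,v0,v1) [-++] → (1.49965, -0.813, 0.504345)–(1.2032, -0.813, 0.6755)  len=0.3423
  (v22,v1,v23) [-+-] → (1.2032, -0.813, 0.6755)–(1.2032, -0.813, -0.33319)  len=1.0087
  (v23,v1,v2) [-++] → (1.2032, -0.813, -0.33319)–(1.2032, -0.813, -0.6755)  len=0.3423
  (v23,v2,v21) [-+-] → (1.2032, -0.813, -0.6755)–(1.69965, -0.813, -0.388916)  len=0.5732
  (v21,v2,v0) [-++] → (1.69965, -0.813, -0.388916)–(2.37327, -0.813, 0)  len=0.7778

Chained into 2 loop(s):
  loop 1: 6 segments, perimeter = 4.0531
  loop 2: 6 segments, perimeter = 4.0531
Total perimeter = 8.106


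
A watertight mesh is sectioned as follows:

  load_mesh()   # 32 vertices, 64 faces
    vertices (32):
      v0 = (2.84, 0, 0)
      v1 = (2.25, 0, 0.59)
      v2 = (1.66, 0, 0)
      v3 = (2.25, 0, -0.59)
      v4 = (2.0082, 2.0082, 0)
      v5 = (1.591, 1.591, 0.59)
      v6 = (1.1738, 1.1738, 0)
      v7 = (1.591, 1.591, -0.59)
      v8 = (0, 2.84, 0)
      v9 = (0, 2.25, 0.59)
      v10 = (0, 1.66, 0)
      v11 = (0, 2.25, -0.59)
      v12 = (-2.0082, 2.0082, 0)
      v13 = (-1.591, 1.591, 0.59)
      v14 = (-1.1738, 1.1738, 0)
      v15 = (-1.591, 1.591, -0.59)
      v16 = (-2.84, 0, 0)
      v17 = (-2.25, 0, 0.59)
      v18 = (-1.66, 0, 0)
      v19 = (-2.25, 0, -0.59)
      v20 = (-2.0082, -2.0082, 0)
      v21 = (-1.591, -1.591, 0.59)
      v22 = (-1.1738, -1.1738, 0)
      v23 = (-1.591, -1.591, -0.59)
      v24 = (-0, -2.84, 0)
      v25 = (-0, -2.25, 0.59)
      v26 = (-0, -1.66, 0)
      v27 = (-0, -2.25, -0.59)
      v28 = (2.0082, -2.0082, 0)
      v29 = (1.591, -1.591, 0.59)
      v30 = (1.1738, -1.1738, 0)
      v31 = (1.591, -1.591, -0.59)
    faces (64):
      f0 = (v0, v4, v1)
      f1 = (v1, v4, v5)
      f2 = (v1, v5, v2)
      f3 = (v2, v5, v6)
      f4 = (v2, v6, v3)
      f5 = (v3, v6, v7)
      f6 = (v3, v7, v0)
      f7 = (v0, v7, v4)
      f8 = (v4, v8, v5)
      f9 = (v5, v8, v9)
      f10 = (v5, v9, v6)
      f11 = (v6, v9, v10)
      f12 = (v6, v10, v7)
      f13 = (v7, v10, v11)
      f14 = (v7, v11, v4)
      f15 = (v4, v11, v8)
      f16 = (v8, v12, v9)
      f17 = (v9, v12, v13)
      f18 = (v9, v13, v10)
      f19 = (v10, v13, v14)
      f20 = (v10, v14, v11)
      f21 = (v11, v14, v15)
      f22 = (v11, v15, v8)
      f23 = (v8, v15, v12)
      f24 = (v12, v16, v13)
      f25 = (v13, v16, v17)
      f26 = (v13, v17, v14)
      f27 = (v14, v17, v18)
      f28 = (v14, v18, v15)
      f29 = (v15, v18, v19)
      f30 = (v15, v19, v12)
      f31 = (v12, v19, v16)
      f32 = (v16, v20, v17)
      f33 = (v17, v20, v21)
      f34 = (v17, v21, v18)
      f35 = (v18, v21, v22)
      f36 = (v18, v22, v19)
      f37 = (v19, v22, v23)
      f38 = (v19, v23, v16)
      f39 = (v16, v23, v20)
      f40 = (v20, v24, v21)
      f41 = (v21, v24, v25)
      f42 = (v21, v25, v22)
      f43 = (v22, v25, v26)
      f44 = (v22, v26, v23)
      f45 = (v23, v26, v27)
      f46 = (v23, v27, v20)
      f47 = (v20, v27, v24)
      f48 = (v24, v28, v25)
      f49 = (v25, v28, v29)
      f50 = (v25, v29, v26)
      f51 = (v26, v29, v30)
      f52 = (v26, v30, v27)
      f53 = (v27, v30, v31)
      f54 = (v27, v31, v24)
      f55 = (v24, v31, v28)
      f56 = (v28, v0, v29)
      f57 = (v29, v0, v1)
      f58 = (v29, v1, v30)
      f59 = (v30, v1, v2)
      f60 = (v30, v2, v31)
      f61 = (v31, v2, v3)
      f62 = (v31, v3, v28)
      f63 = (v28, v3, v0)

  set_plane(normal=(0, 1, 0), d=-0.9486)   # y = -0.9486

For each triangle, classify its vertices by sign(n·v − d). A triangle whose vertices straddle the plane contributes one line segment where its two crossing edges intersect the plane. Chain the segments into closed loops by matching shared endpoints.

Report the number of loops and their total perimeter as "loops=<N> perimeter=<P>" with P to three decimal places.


Straddling triangles (16 of 64):
  (v16,v20,v17) [+-+] → (-2.44709, -0.9486, 0)–(-2.13578, -0.9486, 0.311306)  len=0.4403
  (v17,v20,v21) [+--] → (-2.13578, -0.9486, 0.311306)–(-1.85709, -0.9486, 0.59)  len=0.3941
  (v17,v21,v18) [+-+] → (-1.85709, -0.9486, 0.59)–(-1.61886, -0.9486, 0.351775)  len=0.3369
  (v18,v21,v22) [+--] → (-1.61886, -0.9486, 0.351775)–(-1.26708, -0.9486, 0)  len=0.4975
  (v18,v22,v19) [+-+] → (-1.26708, -0.9486, 0)–(-1.38027, -0.9486, -0.113195)  len=0.1601
  (v19,v22,v23) [+--] → (-1.38027, -0.9486, -0.113195)–(-1.85709, -0.9486, -0.59)  len=0.6743
  (v19,v23,v16) [+-+] → (-1.85709, -0.9486, -0.59)–(-2.09531, -0.9486, -0.351775)  len=0.3369
  (v16,v23,v20) [+--] → (-2.09531, -0.9486, -0.351775)–(-2.44709, -0.9486, 0)  len=0.4975
  (v28,v0,v29) [-+-] → (2.44709, -0.9486, 0)–(2.09531, -0.9486, 0.351775)  len=0.4975
  (v29,v0,v1) [-++] → (2.09531, -0.9486, 0.351775)–(1.85709, -0.9486, 0.59)  len=0.3369
  (v29,v1,v30) [-+-] → (1.85709, -0.9486, 0.59)–(1.38027, -0.9486, 0.113195)  len=0.6743
  (v30,v1,v2) [-++] → (1.38027, -0.9486, 0.113195)–(1.26708, -0.9486, 0)  len=0.1601
  (v30,v2,v31) [-+-] → (1.26708, -0.9486, 0)–(1.61886, -0.9486, -0.351775)  len=0.4975
  (v31,v2,v3) [-++] → (1.61886, -0.9486, -0.351775)–(1.85709, -0.9486, -0.59)  len=0.3369
  (v31,v3,v28) [-+-] → (1.85709, -0.9486, -0.59)–(2.13578, -0.9486, -0.311306)  len=0.3941
  (v28,v3,v0) [-++] → (2.13578, -0.9486, -0.311306)–(2.44709, -0.9486, 0)  len=0.4403

Chained into 2 loop(s):
  loop 1: 8 segments, perimeter = 3.3376
  loop 2: 8 segments, perimeter = 3.3376
Total perimeter = 6.675

loops=2 perimeter=6.675


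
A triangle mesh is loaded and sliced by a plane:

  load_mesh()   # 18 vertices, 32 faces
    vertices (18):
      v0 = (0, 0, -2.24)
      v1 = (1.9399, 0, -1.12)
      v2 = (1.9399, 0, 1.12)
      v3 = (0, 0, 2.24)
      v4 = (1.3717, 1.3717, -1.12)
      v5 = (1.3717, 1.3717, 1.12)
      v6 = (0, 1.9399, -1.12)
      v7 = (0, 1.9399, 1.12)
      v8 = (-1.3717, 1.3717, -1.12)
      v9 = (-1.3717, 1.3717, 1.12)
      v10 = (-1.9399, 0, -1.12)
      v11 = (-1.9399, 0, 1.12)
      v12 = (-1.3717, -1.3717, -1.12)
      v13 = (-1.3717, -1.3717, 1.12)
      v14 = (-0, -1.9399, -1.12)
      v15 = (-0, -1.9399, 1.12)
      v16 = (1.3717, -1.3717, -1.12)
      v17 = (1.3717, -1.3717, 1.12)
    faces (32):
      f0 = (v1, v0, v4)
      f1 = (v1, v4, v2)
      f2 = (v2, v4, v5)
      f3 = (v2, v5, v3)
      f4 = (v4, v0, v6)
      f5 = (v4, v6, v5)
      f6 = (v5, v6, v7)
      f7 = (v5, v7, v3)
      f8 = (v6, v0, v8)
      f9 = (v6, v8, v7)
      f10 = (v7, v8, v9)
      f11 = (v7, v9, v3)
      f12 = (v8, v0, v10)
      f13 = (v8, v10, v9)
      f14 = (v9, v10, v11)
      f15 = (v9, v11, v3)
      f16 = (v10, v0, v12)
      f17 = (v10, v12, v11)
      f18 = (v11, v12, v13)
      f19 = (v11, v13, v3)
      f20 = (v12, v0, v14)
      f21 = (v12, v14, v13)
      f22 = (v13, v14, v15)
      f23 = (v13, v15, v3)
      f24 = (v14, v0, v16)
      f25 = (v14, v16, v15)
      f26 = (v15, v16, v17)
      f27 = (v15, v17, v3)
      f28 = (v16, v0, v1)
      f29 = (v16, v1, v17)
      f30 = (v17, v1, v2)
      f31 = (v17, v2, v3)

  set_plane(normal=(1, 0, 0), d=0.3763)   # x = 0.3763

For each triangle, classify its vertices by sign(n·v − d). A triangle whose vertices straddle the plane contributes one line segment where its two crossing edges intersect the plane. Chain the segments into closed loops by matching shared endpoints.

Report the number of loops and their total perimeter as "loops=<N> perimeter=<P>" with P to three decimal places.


loops=1 perimeter=12.530

Straddling triangles (12 of 32):
  (v1,v0,v4) [+-+] → (0.3763, 0, -2.02274)–(0.3763, 0.3763, -1.93275)  len=0.3869
  (v2,v5,v3) [++-] → (0.3763, 0.3763, 1.93275)–(0.3763, 0, 2.02274)  len=0.3869
  (v4,v0,v6) [+--] → (0.3763, 0.3763, -1.93275)–(0.3763, 1.78403, -1.12)  len=1.6255
  (v4,v6,v5) [+-+] → (0.3763, 1.78403, -1.12)–(0.3763, 1.78403, -0.505498)  len=0.6145
  (v5,v6,v7) [+--] → (0.3763, 1.78403, -0.505498)–(0.3763, 1.78403, 1.12)  len=1.6255
  (v5,v7,v3) [+--] → (0.3763, 1.78403, 1.12)–(0.3763, 0.3763, 1.93275)  len=1.6255
  (v14,v0,v16) [--+] → (0.3763, -0.3763, -1.93275)–(0.3763, -1.78403, -1.12)  len=1.6255
  (v14,v16,v15) [-+-] → (0.3763, -1.78403, -1.12)–(0.3763, -1.78403, 0.505498)  len=1.6255
  (v15,v16,v17) [-++] → (0.3763, -1.78403, 0.505498)–(0.3763, -1.78403, 1.12)  len=0.6145
  (v15,v17,v3) [-+-] → (0.3763, -1.78403, 1.12)–(0.3763, -0.3763, 1.93275)  len=1.6255
  (v16,v0,v1) [+-+] → (0.3763, -0.3763, -1.93275)–(0.3763, 0, -2.02274)  len=0.3869
  (v17,v2,v3) [++-] → (0.3763, 0, 2.02274)–(0.3763, -0.3763, 1.93275)  len=0.3869

Chained into 1 loop(s):
  loop 1: 12 segments, perimeter = 12.5296
Total perimeter = 12.530


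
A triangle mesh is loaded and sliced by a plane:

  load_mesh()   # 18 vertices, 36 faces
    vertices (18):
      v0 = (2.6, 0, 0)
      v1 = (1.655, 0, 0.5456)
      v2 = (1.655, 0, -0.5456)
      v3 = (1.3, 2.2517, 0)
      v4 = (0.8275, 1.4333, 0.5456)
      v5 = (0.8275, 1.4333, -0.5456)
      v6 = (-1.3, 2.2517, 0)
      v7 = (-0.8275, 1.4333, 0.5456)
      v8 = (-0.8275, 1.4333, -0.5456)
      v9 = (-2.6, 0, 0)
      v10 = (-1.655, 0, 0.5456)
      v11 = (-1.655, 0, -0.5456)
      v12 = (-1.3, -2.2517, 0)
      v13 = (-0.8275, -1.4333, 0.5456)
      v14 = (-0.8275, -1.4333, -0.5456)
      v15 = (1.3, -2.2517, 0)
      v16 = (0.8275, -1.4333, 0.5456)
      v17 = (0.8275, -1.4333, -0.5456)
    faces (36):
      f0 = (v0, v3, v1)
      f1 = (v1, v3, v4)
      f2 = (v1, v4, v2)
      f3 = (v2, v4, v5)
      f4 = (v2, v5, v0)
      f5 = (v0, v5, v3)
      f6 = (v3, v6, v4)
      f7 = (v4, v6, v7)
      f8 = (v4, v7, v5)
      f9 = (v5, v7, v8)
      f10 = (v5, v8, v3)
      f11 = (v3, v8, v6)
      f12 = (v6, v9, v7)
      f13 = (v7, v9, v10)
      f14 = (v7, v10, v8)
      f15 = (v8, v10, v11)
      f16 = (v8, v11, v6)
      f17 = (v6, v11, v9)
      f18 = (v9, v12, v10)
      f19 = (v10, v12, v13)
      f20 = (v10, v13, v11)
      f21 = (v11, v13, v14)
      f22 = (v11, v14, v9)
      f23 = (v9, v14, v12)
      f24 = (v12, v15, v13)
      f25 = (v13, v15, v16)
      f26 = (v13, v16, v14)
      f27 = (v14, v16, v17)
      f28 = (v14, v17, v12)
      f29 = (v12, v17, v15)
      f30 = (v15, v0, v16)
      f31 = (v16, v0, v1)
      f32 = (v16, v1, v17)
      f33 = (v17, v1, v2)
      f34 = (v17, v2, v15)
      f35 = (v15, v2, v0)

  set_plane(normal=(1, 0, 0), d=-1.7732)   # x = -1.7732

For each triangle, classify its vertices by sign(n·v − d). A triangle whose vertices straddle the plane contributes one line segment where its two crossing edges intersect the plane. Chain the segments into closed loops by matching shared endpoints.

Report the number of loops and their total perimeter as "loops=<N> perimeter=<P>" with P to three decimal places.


Straddling triangles (6 of 36):
  (v6,v9,v7) [+-+] → (-1.7732, 1.43208, 0)–(-1.7732, 0.668577, 0.2545)  len=0.8048
  (v7,v9,v10) [+-+] → (-1.7732, 0.668577, 0.2545)–(-1.7732, 0, 0.477357)  len=0.7047
  (v6,v11,v9) [++-] → (-1.7732, 0, -0.477357)–(-1.7732, 1.43208, 0)  len=1.5095
  (v9,v12,v10) [-++] → (-1.7732, -1.43208, 0)–(-1.7732, 0, 0.477357)  len=1.5095
  (v11,v14,v9) [++-] → (-1.7732, -0.668577, -0.2545)–(-1.7732, 0, -0.477357)  len=0.7047
  (v9,v14,v12) [-++] → (-1.7732, -0.668577, -0.2545)–(-1.7732, -1.43208, 0)  len=0.8048

Chained into 1 loop(s):
  loop 1: 6 segments, perimeter = 6.0382
Total perimeter = 6.038

loops=1 perimeter=6.038


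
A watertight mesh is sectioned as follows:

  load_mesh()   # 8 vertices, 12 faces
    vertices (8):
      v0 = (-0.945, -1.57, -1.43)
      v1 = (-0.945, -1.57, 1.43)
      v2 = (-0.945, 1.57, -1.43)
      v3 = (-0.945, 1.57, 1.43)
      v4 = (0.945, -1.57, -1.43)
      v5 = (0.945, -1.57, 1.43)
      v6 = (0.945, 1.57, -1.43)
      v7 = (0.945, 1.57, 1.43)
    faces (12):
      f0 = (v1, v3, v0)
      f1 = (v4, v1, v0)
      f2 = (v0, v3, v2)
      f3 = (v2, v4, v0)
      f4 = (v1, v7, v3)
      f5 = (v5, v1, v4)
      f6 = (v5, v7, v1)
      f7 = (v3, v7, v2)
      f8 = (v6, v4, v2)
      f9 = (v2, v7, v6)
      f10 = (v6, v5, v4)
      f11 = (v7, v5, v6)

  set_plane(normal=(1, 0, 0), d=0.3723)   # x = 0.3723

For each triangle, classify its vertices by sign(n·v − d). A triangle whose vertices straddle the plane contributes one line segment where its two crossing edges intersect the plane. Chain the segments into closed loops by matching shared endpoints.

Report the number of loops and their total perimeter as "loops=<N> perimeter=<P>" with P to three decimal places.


loops=1 perimeter=12.000

Straddling triangles (8 of 12):
  (v4,v1,v0) [+--] → (0.3723, -1.57, -0.563375)–(0.3723, -1.57, -1.43)  len=0.8666
  (v2,v4,v0) [-+-] → (0.3723, -0.61853, -1.43)–(0.3723, -1.57, -1.43)  len=0.9515
  (v1,v7,v3) [-+-] → (0.3723, 0.61853, 1.43)–(0.3723, 1.57, 1.43)  len=0.9515
  (v5,v1,v4) [+-+] → (0.3723, -1.57, 1.43)–(0.3723, -1.57, -0.563375)  len=1.9934
  (v5,v7,v1) [++-] → (0.3723, 0.61853, 1.43)–(0.3723, -1.57, 1.43)  len=2.1885
  (v3,v7,v2) [-+-] → (0.3723, 1.57, 1.43)–(0.3723, 1.57, 0.563375)  len=0.8666
  (v6,v4,v2) [++-] → (0.3723, -0.61853, -1.43)–(0.3723, 1.57, -1.43)  len=2.1885
  (v2,v7,v6) [-++] → (0.3723, 1.57, 0.563375)–(0.3723, 1.57, -1.43)  len=1.9934

Chained into 1 loop(s):
  loop 1: 8 segments, perimeter = 12.0000
Total perimeter = 12.000


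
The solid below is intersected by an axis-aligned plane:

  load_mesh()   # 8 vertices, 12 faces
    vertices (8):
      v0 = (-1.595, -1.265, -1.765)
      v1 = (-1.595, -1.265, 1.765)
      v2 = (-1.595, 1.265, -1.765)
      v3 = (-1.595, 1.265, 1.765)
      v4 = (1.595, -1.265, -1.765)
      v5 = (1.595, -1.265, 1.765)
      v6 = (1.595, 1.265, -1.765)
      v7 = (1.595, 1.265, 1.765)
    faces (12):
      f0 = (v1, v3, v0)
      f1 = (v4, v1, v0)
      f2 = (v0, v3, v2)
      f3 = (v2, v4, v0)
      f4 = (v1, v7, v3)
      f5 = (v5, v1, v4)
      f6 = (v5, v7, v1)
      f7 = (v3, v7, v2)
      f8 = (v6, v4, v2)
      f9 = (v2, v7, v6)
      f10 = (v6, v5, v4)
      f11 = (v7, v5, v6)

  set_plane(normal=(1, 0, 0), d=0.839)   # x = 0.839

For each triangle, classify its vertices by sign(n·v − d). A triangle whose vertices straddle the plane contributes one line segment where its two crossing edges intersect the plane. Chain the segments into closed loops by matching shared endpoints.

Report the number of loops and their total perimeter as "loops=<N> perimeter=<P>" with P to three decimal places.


Straddling triangles (8 of 12):
  (v4,v1,v0) [+--] → (0.839, -1.265, -0.928423)–(0.839, -1.265, -1.765)  len=0.8366
  (v2,v4,v0) [-+-] → (0.839, -0.665414, -1.765)–(0.839, -1.265, -1.765)  len=0.5996
  (v1,v7,v3) [-+-] → (0.839, 0.665414, 1.765)–(0.839, 1.265, 1.765)  len=0.5996
  (v5,v1,v4) [+-+] → (0.839, -1.265, 1.765)–(0.839, -1.265, -0.928423)  len=2.6934
  (v5,v7,v1) [++-] → (0.839, 0.665414, 1.765)–(0.839, -1.265, 1.765)  len=1.9304
  (v3,v7,v2) [-+-] → (0.839, 1.265, 1.765)–(0.839, 1.265, 0.928423)  len=0.8366
  (v6,v4,v2) [++-] → (0.839, -0.665414, -1.765)–(0.839, 1.265, -1.765)  len=1.9304
  (v2,v7,v6) [-++] → (0.839, 1.265, 0.928423)–(0.839, 1.265, -1.765)  len=2.6934

Chained into 1 loop(s):
  loop 1: 8 segments, perimeter = 12.1200
Total perimeter = 12.120

loops=1 perimeter=12.120


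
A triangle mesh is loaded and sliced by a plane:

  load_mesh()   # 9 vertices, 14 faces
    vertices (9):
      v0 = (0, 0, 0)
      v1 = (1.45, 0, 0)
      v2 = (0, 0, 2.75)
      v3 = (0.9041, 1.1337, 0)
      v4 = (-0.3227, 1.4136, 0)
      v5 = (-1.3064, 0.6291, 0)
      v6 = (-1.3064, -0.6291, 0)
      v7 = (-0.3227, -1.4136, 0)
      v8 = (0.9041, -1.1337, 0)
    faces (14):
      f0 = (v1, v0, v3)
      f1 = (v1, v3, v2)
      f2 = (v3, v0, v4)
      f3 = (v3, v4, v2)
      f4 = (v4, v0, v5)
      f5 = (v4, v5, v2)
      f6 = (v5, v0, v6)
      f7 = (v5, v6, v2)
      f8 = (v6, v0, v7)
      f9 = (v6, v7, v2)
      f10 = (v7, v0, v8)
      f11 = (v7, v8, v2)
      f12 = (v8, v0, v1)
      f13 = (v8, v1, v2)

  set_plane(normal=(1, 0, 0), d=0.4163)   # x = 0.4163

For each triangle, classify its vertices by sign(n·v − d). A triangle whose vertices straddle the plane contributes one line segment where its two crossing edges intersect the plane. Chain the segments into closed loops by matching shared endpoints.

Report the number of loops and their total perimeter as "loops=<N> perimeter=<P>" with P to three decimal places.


loops=1 perimeter=7.205

Straddling triangles (8 of 14):
  (v1,v0,v3) [+-+] → (0.4163, 0, 0)–(0.4163, 0.522021, 0)  len=0.5220
  (v1,v3,v2) [++-] → (0.4163, 0.522021, 1.48374)–(0.4163, 0, 1.96047)  len=0.7069
  (v3,v0,v4) [+--] → (0.4163, 0.522021, 0)–(0.4163, 1.24499, 0)  len=0.7230
  (v3,v4,v2) [+--] → (0.4163, 1.24499, 0)–(0.4163, 0.522021, 1.48374)  len=1.6505
  (v7,v0,v8) [--+] → (0.4163, -0.522021, 0)–(0.4163, -1.24499, 0)  len=0.7230
  (v7,v8,v2) [-+-] → (0.4163, -1.24499, 0)–(0.4163, -0.522021, 1.48374)  len=1.6505
  (v8,v0,v1) [+-+] → (0.4163, -0.522021, 0)–(0.4163, 0, 0)  len=0.5220
  (v8,v1,v2) [++-] → (0.4163, 0, 1.96047)–(0.4163, -0.522021, 1.48374)  len=0.7069

Chained into 1 loop(s):
  loop 1: 8 segments, perimeter = 7.2049
Total perimeter = 7.205


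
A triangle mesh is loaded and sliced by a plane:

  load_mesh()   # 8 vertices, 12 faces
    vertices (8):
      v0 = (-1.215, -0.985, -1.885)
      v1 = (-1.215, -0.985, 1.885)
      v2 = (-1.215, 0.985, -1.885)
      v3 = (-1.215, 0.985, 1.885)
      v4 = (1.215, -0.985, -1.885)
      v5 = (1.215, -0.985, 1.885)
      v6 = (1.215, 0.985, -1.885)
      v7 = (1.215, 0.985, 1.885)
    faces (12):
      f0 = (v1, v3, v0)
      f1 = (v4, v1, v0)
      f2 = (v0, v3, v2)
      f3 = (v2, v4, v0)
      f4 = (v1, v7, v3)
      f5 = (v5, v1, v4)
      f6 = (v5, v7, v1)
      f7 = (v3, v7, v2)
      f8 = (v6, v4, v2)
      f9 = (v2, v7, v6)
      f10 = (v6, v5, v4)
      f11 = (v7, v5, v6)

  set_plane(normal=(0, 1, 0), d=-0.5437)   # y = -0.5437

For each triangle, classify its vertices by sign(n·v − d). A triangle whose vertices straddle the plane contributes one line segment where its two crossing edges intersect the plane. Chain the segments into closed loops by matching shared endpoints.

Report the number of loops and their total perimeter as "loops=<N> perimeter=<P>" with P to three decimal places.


Straddling triangles (8 of 12):
  (v1,v3,v0) [-+-] → (-1.215, -0.5437, 1.885)–(-1.215, -0.5437, -1.04048)  len=2.9255
  (v0,v3,v2) [-++] → (-1.215, -0.5437, -1.04048)–(-1.215, -0.5437, -1.885)  len=0.8445
  (v2,v4,v0) [+--] → (0.670655, -0.5437, -1.885)–(-1.215, -0.5437, -1.885)  len=1.8857
  (v1,v7,v3) [-++] → (-0.670655, -0.5437, 1.885)–(-1.215, -0.5437, 1.885)  len=0.5443
  (v5,v7,v1) [-+-] → (1.215, -0.5437, 1.885)–(-0.670655, -0.5437, 1.885)  len=1.8857
  (v6,v4,v2) [+-+] → (1.215, -0.5437, -1.885)–(0.670655, -0.5437, -1.885)  len=0.5443
  (v6,v5,v4) [+--] → (1.215, -0.5437, 1.04048)–(1.215, -0.5437, -1.885)  len=2.9255
  (v7,v5,v6) [+-+] → (1.215, -0.5437, 1.885)–(1.215, -0.5437, 1.04048)  len=0.8445

Chained into 1 loop(s):
  loop 1: 8 segments, perimeter = 12.4000
Total perimeter = 12.400

loops=1 perimeter=12.400


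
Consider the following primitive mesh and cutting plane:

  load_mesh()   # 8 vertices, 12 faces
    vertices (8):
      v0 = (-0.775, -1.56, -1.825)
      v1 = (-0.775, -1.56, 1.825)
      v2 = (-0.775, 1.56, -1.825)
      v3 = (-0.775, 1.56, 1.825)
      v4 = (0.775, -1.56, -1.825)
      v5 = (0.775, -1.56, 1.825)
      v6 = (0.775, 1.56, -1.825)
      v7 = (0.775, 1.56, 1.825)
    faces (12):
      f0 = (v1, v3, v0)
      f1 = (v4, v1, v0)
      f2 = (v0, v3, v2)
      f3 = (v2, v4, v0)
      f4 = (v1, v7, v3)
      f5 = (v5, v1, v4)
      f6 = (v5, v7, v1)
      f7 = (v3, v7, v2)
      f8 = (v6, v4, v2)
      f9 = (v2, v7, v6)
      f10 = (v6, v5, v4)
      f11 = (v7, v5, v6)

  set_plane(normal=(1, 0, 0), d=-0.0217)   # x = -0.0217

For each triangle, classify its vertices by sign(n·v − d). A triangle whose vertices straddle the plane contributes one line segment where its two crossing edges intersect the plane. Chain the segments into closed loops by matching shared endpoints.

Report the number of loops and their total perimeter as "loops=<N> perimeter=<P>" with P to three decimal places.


loops=1 perimeter=13.540

Straddling triangles (8 of 12):
  (v4,v1,v0) [+--] → (-0.0217, -1.56, 0.0511)–(-0.0217, -1.56, -1.825)  len=1.8761
  (v2,v4,v0) [-+-] → (-0.0217, 0.04368, -1.825)–(-0.0217, -1.56, -1.825)  len=1.6037
  (v1,v7,v3) [-+-] → (-0.0217, -0.04368, 1.825)–(-0.0217, 1.56, 1.825)  len=1.6037
  (v5,v1,v4) [+-+] → (-0.0217, -1.56, 1.825)–(-0.0217, -1.56, 0.0511)  len=1.7739
  (v5,v7,v1) [++-] → (-0.0217, -0.04368, 1.825)–(-0.0217, -1.56, 1.825)  len=1.5163
  (v3,v7,v2) [-+-] → (-0.0217, 1.56, 1.825)–(-0.0217, 1.56, -0.0511)  len=1.8761
  (v6,v4,v2) [++-] → (-0.0217, 0.04368, -1.825)–(-0.0217, 1.56, -1.825)  len=1.5163
  (v2,v7,v6) [-++] → (-0.0217, 1.56, -0.0511)–(-0.0217, 1.56, -1.825)  len=1.7739

Chained into 1 loop(s):
  loop 1: 8 segments, perimeter = 13.5400
Total perimeter = 13.540


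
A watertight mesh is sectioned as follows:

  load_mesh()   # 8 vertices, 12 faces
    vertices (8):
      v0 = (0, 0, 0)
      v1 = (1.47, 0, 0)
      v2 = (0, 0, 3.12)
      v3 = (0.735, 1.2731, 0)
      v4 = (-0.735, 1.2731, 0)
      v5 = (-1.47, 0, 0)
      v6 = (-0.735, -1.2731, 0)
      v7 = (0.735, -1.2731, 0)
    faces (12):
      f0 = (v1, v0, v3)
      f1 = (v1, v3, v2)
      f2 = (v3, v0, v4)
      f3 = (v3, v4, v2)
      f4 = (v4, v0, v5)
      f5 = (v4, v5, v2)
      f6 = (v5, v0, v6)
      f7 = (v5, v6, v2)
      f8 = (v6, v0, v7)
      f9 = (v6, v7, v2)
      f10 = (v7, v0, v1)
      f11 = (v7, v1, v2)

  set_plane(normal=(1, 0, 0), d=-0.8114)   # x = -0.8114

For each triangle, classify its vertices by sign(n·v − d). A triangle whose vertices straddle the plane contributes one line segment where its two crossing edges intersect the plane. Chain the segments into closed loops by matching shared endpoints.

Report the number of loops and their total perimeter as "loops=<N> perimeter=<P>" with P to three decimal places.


loops=1 perimeter=5.890

Straddling triangles (4 of 12):
  (v4,v0,v5) [++-] → (-0.8114, 0, 0)–(-0.8114, 1.14077, 0)  len=1.1408
  (v4,v5,v2) [+-+] → (-0.8114, 1.14077, 0)–(-0.8114, 0, 1.39784)  len=1.8043
  (v5,v0,v6) [-++] → (-0.8114, 0, 0)–(-0.8114, -1.14077, 0)  len=1.1408
  (v5,v6,v2) [-++] → (-0.8114, -1.14077, 0)–(-0.8114, 0, 1.39784)  len=1.8043

Chained into 1 loop(s):
  loop 1: 4 segments, perimeter = 5.8900
Total perimeter = 5.890


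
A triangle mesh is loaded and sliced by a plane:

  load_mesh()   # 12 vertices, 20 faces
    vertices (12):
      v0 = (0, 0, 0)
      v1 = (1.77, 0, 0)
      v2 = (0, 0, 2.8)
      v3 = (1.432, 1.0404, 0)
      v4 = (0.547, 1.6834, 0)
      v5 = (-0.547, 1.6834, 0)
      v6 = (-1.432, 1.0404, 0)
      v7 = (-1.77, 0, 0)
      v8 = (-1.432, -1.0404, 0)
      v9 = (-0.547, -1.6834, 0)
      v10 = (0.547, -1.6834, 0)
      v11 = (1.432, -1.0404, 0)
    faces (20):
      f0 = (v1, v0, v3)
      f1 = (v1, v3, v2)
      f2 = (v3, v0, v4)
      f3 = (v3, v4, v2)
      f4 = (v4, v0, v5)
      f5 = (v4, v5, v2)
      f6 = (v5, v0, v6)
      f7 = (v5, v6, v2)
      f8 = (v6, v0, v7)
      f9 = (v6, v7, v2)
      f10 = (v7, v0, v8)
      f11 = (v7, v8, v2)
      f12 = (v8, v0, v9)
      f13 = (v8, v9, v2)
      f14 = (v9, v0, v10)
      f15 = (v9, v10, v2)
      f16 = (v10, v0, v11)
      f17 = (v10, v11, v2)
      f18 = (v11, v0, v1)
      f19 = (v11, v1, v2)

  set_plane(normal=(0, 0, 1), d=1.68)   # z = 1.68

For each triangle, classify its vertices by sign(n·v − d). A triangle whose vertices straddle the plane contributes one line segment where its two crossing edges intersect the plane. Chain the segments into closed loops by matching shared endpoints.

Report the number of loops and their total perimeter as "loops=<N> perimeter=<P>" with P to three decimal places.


Straddling triangles (10 of 20):
  (v1,v3,v2) [--+] → (0.5728, 0.41616, 1.68)–(0.708, 0, 1.68)  len=0.4376
  (v3,v4,v2) [--+] → (0.2188, 0.67336, 1.68)–(0.5728, 0.41616, 1.68)  len=0.4376
  (v4,v5,v2) [--+] → (-0.2188, 0.67336, 1.68)–(0.2188, 0.67336, 1.68)  len=0.4376
  (v5,v6,v2) [--+] → (-0.5728, 0.41616, 1.68)–(-0.2188, 0.67336, 1.68)  len=0.4376
  (v6,v7,v2) [--+] → (-0.708, 0, 1.68)–(-0.5728, 0.41616, 1.68)  len=0.4376
  (v7,v8,v2) [--+] → (-0.5728, -0.41616, 1.68)–(-0.708, 0, 1.68)  len=0.4376
  (v8,v9,v2) [--+] → (-0.2188, -0.67336, 1.68)–(-0.5728, -0.41616, 1.68)  len=0.4376
  (v9,v10,v2) [--+] → (0.2188, -0.67336, 1.68)–(-0.2188, -0.67336, 1.68)  len=0.4376
  (v10,v11,v2) [--+] → (0.5728, -0.41616, 1.68)–(0.2188, -0.67336, 1.68)  len=0.4376
  (v11,v1,v2) [--+] → (0.708, 0, 1.68)–(0.5728, -0.41616, 1.68)  len=0.4376

Chained into 1 loop(s):
  loop 1: 10 segments, perimeter = 4.3758
Total perimeter = 4.376

loops=1 perimeter=4.376


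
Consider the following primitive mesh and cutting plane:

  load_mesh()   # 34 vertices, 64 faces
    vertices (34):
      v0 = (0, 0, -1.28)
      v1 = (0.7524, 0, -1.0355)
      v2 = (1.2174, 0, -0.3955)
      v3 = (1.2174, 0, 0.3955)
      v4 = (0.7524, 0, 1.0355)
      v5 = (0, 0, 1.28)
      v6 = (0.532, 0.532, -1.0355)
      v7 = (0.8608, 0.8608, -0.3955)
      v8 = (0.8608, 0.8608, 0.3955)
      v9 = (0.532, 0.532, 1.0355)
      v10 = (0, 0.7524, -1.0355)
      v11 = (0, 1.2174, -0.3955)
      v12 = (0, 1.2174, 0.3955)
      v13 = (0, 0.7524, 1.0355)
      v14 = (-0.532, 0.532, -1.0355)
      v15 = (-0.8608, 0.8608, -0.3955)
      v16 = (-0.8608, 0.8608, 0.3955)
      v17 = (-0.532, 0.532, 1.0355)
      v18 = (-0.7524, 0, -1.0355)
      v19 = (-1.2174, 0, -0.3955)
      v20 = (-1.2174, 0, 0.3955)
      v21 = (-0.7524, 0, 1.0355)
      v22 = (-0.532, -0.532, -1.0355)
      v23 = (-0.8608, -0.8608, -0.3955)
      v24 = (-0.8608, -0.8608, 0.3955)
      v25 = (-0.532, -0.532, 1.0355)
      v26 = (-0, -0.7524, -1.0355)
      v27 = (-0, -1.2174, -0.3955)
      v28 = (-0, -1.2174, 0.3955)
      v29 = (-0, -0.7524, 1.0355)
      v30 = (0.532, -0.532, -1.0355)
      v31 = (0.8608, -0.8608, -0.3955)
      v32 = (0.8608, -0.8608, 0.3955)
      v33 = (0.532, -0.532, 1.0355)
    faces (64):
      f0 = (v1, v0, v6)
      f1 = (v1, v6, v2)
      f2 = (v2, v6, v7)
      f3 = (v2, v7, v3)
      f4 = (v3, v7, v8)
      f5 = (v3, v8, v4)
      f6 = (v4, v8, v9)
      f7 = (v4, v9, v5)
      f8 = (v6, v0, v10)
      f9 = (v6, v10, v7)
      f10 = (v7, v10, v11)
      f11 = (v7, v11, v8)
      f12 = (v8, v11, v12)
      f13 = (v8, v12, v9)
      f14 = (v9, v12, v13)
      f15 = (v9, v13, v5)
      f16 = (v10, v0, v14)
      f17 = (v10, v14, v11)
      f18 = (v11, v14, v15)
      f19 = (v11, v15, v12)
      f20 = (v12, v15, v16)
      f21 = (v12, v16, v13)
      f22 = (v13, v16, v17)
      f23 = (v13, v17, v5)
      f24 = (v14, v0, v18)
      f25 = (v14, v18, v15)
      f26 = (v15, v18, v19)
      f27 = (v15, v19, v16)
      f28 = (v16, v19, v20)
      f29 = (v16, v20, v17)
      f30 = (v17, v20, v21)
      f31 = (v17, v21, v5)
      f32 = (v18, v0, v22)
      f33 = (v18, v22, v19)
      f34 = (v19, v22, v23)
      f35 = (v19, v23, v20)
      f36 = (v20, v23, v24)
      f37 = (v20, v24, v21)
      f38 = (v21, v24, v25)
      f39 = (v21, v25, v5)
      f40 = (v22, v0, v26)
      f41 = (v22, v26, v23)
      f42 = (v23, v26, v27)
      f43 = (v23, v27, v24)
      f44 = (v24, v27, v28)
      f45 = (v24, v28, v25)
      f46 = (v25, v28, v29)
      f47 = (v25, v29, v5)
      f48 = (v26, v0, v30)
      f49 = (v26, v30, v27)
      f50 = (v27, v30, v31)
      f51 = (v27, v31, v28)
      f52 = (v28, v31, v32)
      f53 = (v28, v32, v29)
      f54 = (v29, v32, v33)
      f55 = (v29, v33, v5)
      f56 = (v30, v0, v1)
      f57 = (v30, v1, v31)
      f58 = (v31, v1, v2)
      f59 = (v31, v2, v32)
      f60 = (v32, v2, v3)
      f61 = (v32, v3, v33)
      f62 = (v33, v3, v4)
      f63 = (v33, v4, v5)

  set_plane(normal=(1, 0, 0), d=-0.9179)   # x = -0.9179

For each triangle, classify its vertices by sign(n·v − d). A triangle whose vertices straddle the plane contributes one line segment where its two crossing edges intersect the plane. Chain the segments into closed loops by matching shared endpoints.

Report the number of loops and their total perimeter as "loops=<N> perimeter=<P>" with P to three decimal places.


Straddling triangles (10 of 64):
  (v15,v18,v19) [++-] → (-0.9179, 0, -0.807715)–(-0.9179, 0.722966, -0.3955)  len=0.8322
  (v15,v19,v16) [+-+] → (-0.9179, 0.722966, -0.3955)–(-0.9179, 0.722966, 0.268842)  len=0.6643
  (v16,v19,v20) [+--] → (-0.9179, 0.722966, 0.268842)–(-0.9179, 0.722966, 0.3955)  len=0.1267
  (v16,v20,v17) [+-+] → (-0.9179, 0.722966, 0.3955)–(-0.9179, 0.232469, 0.675162)  len=0.5646
  (v17,v20,v21) [+-+] → (-0.9179, 0.232469, 0.675162)–(-0.9179, 0, 0.807715)  len=0.2676
  (v18,v22,v19) [++-] → (-0.9179, -0.232469, -0.675162)–(-0.9179, 0, -0.807715)  len=0.2676
  (v19,v22,v23) [-++] → (-0.9179, -0.232469, -0.675162)–(-0.9179, -0.722966, -0.3955)  len=0.5646
  (v19,v23,v20) [-+-] → (-0.9179, -0.722966, -0.3955)–(-0.9179, -0.722966, -0.268842)  len=0.1267
  (v20,v23,v24) [-++] → (-0.9179, -0.722966, -0.268842)–(-0.9179, -0.722966, 0.3955)  len=0.6643
  (v20,v24,v21) [-++] → (-0.9179, -0.722966, 0.3955)–(-0.9179, 0, 0.807715)  len=0.8322

Chained into 1 loop(s):
  loop 1: 10 segments, perimeter = 4.9109
Total perimeter = 4.911

loops=1 perimeter=4.911


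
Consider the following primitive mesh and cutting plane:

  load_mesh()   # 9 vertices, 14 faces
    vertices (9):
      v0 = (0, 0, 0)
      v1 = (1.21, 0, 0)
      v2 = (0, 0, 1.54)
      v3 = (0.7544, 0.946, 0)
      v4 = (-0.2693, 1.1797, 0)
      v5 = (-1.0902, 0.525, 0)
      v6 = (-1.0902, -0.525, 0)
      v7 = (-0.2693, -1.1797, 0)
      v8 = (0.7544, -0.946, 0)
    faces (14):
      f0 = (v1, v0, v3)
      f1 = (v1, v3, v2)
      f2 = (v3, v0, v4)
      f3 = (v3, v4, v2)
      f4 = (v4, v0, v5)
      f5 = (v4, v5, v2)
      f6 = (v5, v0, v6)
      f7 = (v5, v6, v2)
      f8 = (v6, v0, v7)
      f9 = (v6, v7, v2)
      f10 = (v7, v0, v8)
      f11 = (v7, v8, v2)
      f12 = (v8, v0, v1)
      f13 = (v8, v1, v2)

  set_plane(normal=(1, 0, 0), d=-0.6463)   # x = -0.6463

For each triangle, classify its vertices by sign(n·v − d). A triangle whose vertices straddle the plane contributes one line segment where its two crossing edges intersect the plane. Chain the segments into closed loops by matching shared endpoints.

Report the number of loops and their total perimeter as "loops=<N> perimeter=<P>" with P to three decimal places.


loops=1 perimeter=4.072

Straddling triangles (6 of 14):
  (v4,v0,v5) [++-] → (-0.6463, 0.311234, 0)–(-0.6463, 0.879028, 0)  len=0.5678
  (v4,v5,v2) [+-+] → (-0.6463, 0.879028, 0)–(-0.6463, 0.311234, 0.627046)  len=0.8459
  (v5,v0,v6) [-+-] → (-0.6463, 0.311234, 0)–(-0.6463, -0.311234, 0)  len=0.6225
  (v5,v6,v2) [--+] → (-0.6463, -0.311234, 0.627046)–(-0.6463, 0.311234, 0.627046)  len=0.6225
  (v6,v0,v7) [-++] → (-0.6463, -0.311234, 0)–(-0.6463, -0.879028, 0)  len=0.5678
  (v6,v7,v2) [-++] → (-0.6463, -0.879028, 0)–(-0.6463, -0.311234, 0.627046)  len=0.8459

Chained into 1 loop(s):
  loop 1: 6 segments, perimeter = 4.0724
Total perimeter = 4.072


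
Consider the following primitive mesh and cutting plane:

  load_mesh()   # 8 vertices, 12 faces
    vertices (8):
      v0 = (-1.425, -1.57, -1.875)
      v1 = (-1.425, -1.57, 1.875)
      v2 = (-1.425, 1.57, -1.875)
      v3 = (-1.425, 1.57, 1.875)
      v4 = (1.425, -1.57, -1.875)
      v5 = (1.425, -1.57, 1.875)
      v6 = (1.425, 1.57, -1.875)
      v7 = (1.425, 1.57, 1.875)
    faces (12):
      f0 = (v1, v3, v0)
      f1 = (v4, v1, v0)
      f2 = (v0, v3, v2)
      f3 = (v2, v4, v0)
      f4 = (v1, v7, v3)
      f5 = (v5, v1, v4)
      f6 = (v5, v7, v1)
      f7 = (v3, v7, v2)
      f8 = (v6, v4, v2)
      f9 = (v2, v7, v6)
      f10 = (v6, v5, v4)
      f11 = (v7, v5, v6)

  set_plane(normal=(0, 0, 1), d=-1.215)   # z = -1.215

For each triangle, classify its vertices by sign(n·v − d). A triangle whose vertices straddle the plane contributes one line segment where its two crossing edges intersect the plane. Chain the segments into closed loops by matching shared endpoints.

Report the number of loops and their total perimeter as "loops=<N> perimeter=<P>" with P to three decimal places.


Straddling triangles (8 of 12):
  (v1,v3,v0) [++-] → (-1.425, -1.01736, -1.215)–(-1.425, -1.57, -1.215)  len=0.5526
  (v4,v1,v0) [-+-] → (0.9234, -1.57, -1.215)–(-1.425, -1.57, -1.215)  len=2.3484
  (v0,v3,v2) [-+-] → (-1.425, -1.01736, -1.215)–(-1.425, 1.57, -1.215)  len=2.5874
  (v5,v1,v4) [++-] → (0.9234, -1.57, -1.215)–(1.425, -1.57, -1.215)  len=0.5016
  (v3,v7,v2) [++-] → (-0.9234, 1.57, -1.215)–(-1.425, 1.57, -1.215)  len=0.5016
  (v2,v7,v6) [-+-] → (-0.9234, 1.57, -1.215)–(1.425, 1.57, -1.215)  len=2.3484
  (v6,v5,v4) [-+-] → (1.425, 1.01736, -1.215)–(1.425, -1.57, -1.215)  len=2.5874
  (v7,v5,v6) [++-] → (1.425, 1.01736, -1.215)–(1.425, 1.57, -1.215)  len=0.5526

Chained into 1 loop(s):
  loop 1: 8 segments, perimeter = 11.9800
Total perimeter = 11.980

loops=1 perimeter=11.980
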